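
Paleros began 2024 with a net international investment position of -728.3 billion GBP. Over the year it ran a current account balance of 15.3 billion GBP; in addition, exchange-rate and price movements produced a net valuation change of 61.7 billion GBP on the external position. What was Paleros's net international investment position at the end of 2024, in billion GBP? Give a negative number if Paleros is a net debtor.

-651.3

Change in NIIP = current account + net valuation change = 15.3 + 61.7 = 77.0
End-of-year NIIP = -728.3 + 77.0 = -651.3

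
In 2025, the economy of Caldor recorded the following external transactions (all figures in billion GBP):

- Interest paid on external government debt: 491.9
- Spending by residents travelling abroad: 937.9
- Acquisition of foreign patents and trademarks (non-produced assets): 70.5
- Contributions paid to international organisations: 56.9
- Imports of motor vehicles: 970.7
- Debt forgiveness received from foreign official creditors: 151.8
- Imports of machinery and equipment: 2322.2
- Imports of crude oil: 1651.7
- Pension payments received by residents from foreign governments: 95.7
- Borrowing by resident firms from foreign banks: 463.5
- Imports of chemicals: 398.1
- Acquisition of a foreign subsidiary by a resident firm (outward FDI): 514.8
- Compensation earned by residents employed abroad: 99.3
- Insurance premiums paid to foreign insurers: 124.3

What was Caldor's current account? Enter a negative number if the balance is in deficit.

Goods: -970.7 - 398.1 - 1651.7 - 2322.2 = -5342.7
Services: -937.9 - 124.3 = -1062.2
Primary income: 99.3 - 491.9 = -392.6
Secondary income: 95.7 - 56.9 = 38.8
Current account = (-5342.7) + (-1062.2) + (-392.6) + 38.8 = -6758.7
(Excluded from the current account — capital account: acquisition of foreign patents and trademarks (non-produced assets) 70.5, debt forgiveness received from foreign official creditors 151.8; financial account: borrowing by resident firms from foreign banks 463.5, acquisition of a foreign subsidiary by a resident firm (outward FDI) 514.8.)

-6758.7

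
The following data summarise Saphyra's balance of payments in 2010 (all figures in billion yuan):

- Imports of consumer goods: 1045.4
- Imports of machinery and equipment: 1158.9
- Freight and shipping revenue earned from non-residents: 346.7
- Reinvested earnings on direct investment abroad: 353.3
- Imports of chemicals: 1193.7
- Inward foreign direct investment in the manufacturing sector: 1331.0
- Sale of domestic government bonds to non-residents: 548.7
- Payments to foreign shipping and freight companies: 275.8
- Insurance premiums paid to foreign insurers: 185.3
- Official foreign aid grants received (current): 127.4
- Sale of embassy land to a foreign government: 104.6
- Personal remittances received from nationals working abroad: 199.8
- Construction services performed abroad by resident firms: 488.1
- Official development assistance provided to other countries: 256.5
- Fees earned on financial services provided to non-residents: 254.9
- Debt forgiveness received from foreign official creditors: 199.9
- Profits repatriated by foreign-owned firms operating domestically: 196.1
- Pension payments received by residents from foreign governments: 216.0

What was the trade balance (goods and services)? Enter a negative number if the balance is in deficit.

-2769.4

Goods: -1045.4 - 1158.9 - 1193.7 = -3398.0
Services: -275.8 + 488.1 + 346.7 + 254.9 - 185.3 = 628.6
Trade balance = -3398.0 + 628.6 = -2769.4
(Excluded from the trade balance — primary income: reinvested earnings on direct investment abroad 353.3, profits repatriated by foreign-owned firms operating domestically 196.1; financial account: inward foreign direct investment in the manufacturing sector 1331.0, sale of domestic government bonds to non-residents 548.7; secondary income: official foreign aid grants received (current) 127.4, personal remittances received from nationals working abroad 199.8, official development assistance provided to other countries 256.5, pension payments received by residents from foreign governments 216.0; capital account: sale of embassy land to a foreign government 104.6, debt forgiveness received from foreign official creditors 199.9.)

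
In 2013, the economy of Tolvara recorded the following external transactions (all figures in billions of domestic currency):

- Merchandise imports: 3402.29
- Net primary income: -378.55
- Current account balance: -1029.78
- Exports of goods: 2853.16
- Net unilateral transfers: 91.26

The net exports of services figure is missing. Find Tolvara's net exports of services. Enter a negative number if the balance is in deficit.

-193.36

Current account = goods balance + services balance + net primary income + net secondary income
Sum of the known components = -836.42
Net exports of services = CA - (known components) = -1029.78 - (-836.42) = -193.36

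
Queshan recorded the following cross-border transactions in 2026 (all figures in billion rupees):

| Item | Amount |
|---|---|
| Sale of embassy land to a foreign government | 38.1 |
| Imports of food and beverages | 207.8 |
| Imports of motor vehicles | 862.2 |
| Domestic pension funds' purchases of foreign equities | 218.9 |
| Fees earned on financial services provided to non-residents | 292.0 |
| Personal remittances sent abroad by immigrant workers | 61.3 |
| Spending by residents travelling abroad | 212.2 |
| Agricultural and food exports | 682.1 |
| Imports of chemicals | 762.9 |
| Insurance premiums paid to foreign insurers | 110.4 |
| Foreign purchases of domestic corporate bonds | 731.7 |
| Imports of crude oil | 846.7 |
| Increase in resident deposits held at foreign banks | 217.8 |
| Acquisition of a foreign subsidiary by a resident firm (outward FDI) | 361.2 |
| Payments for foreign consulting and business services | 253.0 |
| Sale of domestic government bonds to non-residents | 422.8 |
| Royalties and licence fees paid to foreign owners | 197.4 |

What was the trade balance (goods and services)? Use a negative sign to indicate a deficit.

Goods: -862.2 - 762.9 + 682.1 - 846.7 - 207.8 = -1997.5
Services: -253.0 + 292.0 - 197.4 - 212.2 - 110.4 = -481.0
Trade balance = -1997.5 + (-481.0) = -2478.5
(Excluded from the trade balance — capital account: sale of embassy land to a foreign government 38.1; financial account: domestic pension funds' purchases of foreign equities 218.9, foreign purchases of domestic corporate bonds 731.7, increase in resident deposits held at foreign banks 217.8, acquisition of a foreign subsidiary by a resident firm (outward FDI) 361.2, sale of domestic government bonds to non-residents 422.8; secondary income: personal remittances sent abroad by immigrant workers 61.3.)

-2478.5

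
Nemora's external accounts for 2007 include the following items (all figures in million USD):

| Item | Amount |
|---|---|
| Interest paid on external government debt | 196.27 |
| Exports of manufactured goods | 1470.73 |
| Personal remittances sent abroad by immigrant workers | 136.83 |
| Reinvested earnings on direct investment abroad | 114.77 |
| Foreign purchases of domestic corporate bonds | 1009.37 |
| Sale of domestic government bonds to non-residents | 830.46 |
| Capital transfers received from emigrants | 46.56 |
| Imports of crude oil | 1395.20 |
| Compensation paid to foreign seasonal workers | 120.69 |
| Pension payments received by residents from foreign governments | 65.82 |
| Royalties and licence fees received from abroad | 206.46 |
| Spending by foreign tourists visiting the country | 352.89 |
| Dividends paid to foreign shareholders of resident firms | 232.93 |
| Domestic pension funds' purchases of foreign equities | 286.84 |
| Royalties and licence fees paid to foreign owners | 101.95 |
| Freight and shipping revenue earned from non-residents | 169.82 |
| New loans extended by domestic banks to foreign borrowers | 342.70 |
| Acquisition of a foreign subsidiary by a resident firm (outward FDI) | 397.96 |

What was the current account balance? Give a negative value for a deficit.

Goods: 1470.73 - 1395.20 = 75.53
Services: 169.82 - 101.95 + 352.89 + 206.46 = 627.22
Primary income: 114.77 - 232.93 - 120.69 - 196.27 = -435.12
Secondary income: -136.83 + 65.82 = -71.01
Current account = 75.53 + 627.22 + (-435.12) + (-71.01) = 196.62
(Excluded from the current account — financial account: foreign purchases of domestic corporate bonds 1009.37, sale of domestic government bonds to non-residents 830.46, domestic pension funds' purchases of foreign equities 286.84, new loans extended by domestic banks to foreign borrowers 342.70, acquisition of a foreign subsidiary by a resident firm (outward FDI) 397.96; capital account: capital transfers received from emigrants 46.56.)

196.62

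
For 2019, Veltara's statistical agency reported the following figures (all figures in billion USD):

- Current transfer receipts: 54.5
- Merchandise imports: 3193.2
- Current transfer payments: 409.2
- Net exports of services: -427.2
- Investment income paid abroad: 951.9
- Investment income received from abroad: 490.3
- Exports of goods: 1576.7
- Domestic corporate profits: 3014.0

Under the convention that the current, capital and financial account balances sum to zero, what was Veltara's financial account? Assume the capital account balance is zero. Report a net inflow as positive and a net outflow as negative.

Goods balance = 1576.7 - 3193.2 = -1616.5
Services balance = -427.2
Trade balance (goods + services) = -1616.5 + (-427.2) = -2043.7
Net primary income = 490.3 - 951.9 = -461.6
Net secondary income = 54.5 - 409.2 = -354.7
Current account = -2043.7 + (-461.6) + (-354.7) = -2860.0
Financial account = -(-2860.0) = 2860.0

2860.0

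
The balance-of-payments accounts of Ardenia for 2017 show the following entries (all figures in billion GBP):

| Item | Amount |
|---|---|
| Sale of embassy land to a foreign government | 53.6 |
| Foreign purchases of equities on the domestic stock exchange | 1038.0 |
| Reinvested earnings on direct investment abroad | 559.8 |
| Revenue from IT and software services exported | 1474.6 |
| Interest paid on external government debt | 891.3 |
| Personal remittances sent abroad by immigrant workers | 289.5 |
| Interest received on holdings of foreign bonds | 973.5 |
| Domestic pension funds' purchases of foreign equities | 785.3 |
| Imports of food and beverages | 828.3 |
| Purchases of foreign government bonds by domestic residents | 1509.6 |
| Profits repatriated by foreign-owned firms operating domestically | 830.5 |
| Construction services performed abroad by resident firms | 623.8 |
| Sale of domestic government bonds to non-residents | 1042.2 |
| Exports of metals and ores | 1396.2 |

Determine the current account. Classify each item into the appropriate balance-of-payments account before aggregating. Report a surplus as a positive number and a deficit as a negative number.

Goods: -828.3 + 1396.2 = 567.9
Services: 623.8 + 1474.6 = 2098.4
Primary income: 559.8 + 973.5 - 830.5 - 891.3 = -188.5
Secondary income: -289.5
Current account = 567.9 + 2098.4 + (-188.5) + (-289.5) = 2188.3
(Excluded from the current account — capital account: sale of embassy land to a foreign government 53.6; financial account: foreign purchases of equities on the domestic stock exchange 1038.0, domestic pension funds' purchases of foreign equities 785.3, purchases of foreign government bonds by domestic residents 1509.6, sale of domestic government bonds to non-residents 1042.2.)

2188.3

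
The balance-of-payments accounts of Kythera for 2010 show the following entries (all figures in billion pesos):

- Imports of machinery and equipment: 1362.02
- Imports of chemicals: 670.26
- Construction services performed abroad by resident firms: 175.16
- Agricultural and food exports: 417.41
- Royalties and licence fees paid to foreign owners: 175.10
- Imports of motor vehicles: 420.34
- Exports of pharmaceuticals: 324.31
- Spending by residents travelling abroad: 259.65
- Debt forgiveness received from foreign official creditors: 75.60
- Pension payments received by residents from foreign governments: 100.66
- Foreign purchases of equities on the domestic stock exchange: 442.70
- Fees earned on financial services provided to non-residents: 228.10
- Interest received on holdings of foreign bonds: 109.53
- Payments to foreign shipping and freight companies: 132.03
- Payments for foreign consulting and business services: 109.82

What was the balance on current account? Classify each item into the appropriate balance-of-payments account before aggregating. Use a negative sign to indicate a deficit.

-1774.05

Goods: -670.26 - 420.34 + 417.41 - 1362.02 + 324.31 = -1710.90
Services: 175.16 + 228.10 - 175.10 - 109.82 - 259.65 - 132.03 = -273.34
Primary income: 109.53
Secondary income: 100.66
Current account = (-1710.90) + (-273.34) + 109.53 + 100.66 = -1774.05
(Excluded from the current account — capital account: debt forgiveness received from foreign official creditors 75.60; financial account: foreign purchases of equities on the domestic stock exchange 442.70.)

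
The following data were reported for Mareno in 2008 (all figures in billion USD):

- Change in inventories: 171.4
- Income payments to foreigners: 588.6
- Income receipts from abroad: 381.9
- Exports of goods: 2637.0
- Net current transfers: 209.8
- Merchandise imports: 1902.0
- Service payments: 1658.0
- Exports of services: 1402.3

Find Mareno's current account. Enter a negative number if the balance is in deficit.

482.4

Goods balance = 2637.0 - 1902.0 = 735.0
Services balance = 1402.3 - 1658.0 = -255.7
Trade balance (goods + services) = 735.0 + (-255.7) = 479.3
Net primary income = 381.9 - 588.6 = -206.7
Net secondary income = 209.8
Current account = 479.3 + (-206.7) + 209.8 = 482.4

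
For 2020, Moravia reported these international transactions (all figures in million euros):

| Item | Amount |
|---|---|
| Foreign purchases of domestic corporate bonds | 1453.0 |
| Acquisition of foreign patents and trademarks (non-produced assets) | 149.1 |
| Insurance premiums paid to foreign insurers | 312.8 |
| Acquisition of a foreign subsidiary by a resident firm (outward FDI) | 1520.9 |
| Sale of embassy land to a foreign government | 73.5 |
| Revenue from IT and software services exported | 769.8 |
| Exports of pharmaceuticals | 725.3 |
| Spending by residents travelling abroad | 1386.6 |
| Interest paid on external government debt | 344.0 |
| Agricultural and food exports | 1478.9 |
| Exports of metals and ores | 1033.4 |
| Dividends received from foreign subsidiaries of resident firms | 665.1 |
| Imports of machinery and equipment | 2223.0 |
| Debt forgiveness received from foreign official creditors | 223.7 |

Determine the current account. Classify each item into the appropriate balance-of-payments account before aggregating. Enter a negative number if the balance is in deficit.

406.1

Goods: -2223.0 + 1033.4 + 1478.9 + 725.3 = 1014.6
Services: 769.8 - 1386.6 - 312.8 = -929.6
Primary income: 665.1 - 344.0 = 321.1
Current account = 1014.6 + (-929.6) + 321.1 = 406.1
(Excluded from the current account — financial account: foreign purchases of domestic corporate bonds 1453.0, acquisition of a foreign subsidiary by a resident firm (outward FDI) 1520.9; capital account: acquisition of foreign patents and trademarks (non-produced assets) 149.1, sale of embassy land to a foreign government 73.5, debt forgiveness received from foreign official creditors 223.7.)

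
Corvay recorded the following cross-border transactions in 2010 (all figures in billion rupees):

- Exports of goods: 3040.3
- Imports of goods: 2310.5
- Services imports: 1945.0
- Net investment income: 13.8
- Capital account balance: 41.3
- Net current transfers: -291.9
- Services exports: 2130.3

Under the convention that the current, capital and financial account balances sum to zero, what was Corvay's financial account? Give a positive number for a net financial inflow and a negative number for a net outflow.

-678.3

Goods balance = 3040.3 - 2310.5 = 729.8
Services balance = 2130.3 - 1945.0 = 185.3
Trade balance (goods + services) = 729.8 + 185.3 = 915.1
Net primary income = 13.8
Net secondary income = -291.9
Current account = 915.1 + 13.8 + (-291.9) = 637.0
Financial account = -(637.0 + 41.3) = -678.3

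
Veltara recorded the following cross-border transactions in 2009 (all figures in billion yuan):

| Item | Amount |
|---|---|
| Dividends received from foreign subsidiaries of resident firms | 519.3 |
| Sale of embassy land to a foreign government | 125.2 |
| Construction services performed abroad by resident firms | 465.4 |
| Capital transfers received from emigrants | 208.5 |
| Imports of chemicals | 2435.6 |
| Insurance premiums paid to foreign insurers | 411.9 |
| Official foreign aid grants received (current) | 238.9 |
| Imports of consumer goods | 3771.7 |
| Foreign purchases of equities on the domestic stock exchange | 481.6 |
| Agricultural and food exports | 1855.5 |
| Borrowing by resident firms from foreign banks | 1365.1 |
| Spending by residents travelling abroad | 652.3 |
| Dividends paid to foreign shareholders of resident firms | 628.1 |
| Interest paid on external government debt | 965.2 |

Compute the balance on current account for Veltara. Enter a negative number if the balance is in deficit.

Goods: -2435.6 + 1855.5 - 3771.7 = -4351.8
Services: -411.9 - 652.3 + 465.4 = -598.8
Primary income: -965.2 - 628.1 + 519.3 = -1074.0
Secondary income: 238.9
Current account = (-4351.8) + (-598.8) + (-1074.0) + 238.9 = -5785.7
(Excluded from the current account — capital account: sale of embassy land to a foreign government 125.2, capital transfers received from emigrants 208.5; financial account: foreign purchases of equities on the domestic stock exchange 481.6, borrowing by resident firms from foreign banks 1365.1.)

-5785.7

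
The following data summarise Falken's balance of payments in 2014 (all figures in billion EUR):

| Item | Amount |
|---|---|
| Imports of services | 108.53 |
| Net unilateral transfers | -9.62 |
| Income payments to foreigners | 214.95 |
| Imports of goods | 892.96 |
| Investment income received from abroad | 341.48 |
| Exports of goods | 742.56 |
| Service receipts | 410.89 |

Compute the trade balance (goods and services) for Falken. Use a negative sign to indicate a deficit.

Goods balance = 742.56 - 892.96 = -150.40
Services balance = 410.89 - 108.53 = 302.36
Trade balance (goods + services) = -150.40 + 302.36 = 151.96

151.96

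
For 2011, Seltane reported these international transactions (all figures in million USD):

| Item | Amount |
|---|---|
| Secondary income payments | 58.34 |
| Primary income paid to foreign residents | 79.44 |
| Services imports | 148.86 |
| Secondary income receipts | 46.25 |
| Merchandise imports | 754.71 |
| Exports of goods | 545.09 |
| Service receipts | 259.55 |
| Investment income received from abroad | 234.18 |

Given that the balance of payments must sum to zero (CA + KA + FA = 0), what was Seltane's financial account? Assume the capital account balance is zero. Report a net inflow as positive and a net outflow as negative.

Goods balance = 545.09 - 754.71 = -209.62
Services balance = 259.55 - 148.86 = 110.69
Trade balance (goods + services) = -209.62 + 110.69 = -98.93
Net primary income = 234.18 - 79.44 = 154.74
Net secondary income = 46.25 - 58.34 = -12.09
Current account = -98.93 + 154.74 + (-12.09) = 43.72
Financial account = -(43.72) = -43.72

-43.72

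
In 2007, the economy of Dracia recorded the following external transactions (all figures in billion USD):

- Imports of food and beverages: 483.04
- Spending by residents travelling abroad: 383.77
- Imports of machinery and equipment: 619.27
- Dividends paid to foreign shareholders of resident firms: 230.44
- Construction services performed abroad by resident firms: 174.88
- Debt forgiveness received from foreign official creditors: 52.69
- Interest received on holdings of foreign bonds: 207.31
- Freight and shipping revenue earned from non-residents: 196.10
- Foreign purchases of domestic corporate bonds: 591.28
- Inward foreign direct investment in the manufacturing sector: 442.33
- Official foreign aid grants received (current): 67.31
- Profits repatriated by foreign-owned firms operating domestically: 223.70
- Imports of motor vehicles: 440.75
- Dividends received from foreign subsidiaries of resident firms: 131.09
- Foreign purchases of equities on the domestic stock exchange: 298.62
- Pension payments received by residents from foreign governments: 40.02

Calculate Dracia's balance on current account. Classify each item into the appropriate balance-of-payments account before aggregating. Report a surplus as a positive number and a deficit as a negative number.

Goods: -440.75 - 483.04 - 619.27 = -1543.06
Services: 196.10 - 383.77 + 174.88 = -12.79
Primary income: -230.44 + 207.31 + 131.09 - 223.70 = -115.74
Secondary income: 40.02 + 67.31 = 107.33
Current account = (-1543.06) + (-12.79) + (-115.74) + 107.33 = -1564.26
(Excluded from the current account — capital account: debt forgiveness received from foreign official creditors 52.69; financial account: foreign purchases of domestic corporate bonds 591.28, inward foreign direct investment in the manufacturing sector 442.33, foreign purchases of equities on the domestic stock exchange 298.62.)

-1564.26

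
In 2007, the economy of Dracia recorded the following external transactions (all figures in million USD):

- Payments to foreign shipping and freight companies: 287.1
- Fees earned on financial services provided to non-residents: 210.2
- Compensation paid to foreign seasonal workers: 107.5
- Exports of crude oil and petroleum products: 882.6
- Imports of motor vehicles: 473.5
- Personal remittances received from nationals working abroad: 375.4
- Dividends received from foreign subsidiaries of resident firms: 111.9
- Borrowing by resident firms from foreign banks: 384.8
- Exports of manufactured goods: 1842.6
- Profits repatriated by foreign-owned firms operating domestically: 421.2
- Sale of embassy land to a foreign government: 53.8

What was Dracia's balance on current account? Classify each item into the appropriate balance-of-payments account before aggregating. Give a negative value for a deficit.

Goods: 882.6 + 1842.6 - 473.5 = 2251.7
Services: -287.1 + 210.2 = -76.9
Primary income: -107.5 + 111.9 - 421.2 = -416.8
Secondary income: 375.4
Current account = 2251.7 + (-76.9) + (-416.8) + 375.4 = 2133.4
(Excluded from the current account — financial account: borrowing by resident firms from foreign banks 384.8; capital account: sale of embassy land to a foreign government 53.8.)

2133.4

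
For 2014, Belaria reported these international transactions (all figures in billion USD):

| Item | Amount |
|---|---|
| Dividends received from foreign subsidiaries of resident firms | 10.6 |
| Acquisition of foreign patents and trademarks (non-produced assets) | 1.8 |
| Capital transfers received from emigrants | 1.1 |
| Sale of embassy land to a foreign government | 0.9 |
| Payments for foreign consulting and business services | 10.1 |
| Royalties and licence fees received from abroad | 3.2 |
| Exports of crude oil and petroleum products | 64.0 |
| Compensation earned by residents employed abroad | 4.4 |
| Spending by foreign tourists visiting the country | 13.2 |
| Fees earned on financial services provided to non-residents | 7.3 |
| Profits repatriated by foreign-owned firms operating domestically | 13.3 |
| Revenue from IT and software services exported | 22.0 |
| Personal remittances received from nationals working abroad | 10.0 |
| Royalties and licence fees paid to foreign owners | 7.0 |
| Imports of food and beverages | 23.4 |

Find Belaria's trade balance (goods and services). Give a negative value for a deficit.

69.2

Goods: -23.4 + 64.0 = 40.6
Services: 3.2 - 7.0 + 13.2 + 7.3 + 22.0 - 10.1 = 28.6
Trade balance = 40.6 + 28.6 = 69.2
(Excluded from the trade balance — primary income: dividends received from foreign subsidiaries of resident firms 10.6, compensation earned by residents employed abroad 4.4, profits repatriated by foreign-owned firms operating domestically 13.3; capital account: acquisition of foreign patents and trademarks (non-produced assets) 1.8, capital transfers received from emigrants 1.1, sale of embassy land to a foreign government 0.9; secondary income: personal remittances received from nationals working abroad 10.0.)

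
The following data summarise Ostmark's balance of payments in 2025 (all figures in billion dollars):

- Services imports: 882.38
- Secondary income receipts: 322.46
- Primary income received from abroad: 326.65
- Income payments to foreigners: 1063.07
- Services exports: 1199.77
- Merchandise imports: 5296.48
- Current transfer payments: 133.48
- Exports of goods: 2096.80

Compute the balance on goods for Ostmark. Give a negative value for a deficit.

-3199.68

Goods balance = 2096.80 - 5296.48 = -3199.68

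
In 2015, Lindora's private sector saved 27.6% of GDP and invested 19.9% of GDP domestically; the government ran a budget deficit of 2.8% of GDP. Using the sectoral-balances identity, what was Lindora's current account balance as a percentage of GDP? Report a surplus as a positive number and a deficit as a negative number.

By the sectoral-balances identity, CA = (S_private - I) + (T - G).
Private balance = 27.6 - 19.9 = 7.7
Government balance (T - G) = -2.8
CA = 7.7 + (-2.8) = 4.9

4.9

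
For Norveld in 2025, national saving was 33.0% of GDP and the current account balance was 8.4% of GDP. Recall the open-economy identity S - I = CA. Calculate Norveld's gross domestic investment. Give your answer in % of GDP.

S - I = CA (net lending to the rest of the world).
I = S - CA = 33.0 - 8.4 = 24.6

24.6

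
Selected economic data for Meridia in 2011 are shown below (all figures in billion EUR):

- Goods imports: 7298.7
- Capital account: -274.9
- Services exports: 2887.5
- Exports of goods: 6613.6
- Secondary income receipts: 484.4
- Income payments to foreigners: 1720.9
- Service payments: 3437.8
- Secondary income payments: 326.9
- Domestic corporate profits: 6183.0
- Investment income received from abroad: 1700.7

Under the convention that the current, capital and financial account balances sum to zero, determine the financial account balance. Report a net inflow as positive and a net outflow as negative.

Goods balance = 6613.6 - 7298.7 = -685.1
Services balance = 2887.5 - 3437.8 = -550.3
Trade balance (goods + services) = -685.1 + (-550.3) = -1235.4
Net primary income = 1700.7 - 1720.9 = -20.2
Net secondary income = 484.4 - 326.9 = 157.5
Current account = -1235.4 + (-20.2) + 157.5 = -1098.1
Financial account = -(-1098.1 + (-274.9)) = 1373.0

1373.0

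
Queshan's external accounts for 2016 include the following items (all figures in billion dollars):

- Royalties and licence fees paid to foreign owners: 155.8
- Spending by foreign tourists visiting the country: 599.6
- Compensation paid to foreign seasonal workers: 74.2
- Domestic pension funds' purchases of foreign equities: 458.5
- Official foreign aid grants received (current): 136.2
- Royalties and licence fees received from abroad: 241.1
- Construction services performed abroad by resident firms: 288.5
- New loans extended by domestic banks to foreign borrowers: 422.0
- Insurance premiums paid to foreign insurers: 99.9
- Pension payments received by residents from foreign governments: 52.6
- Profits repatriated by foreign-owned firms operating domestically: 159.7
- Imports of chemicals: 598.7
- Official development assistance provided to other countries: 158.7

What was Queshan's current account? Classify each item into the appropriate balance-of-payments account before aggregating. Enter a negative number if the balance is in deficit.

Goods: -598.7
Services: 241.1 - 155.8 + 288.5 + 599.6 - 99.9 = 873.5
Primary income: -74.2 - 159.7 = -233.9
Secondary income: 136.2 + 52.6 - 158.7 = 30.1
Current account = (-598.7) + 873.5 + (-233.9) + 30.1 = 71.0
(Excluded from the current account — financial account: domestic pension funds' purchases of foreign equities 458.5, new loans extended by domestic banks to foreign borrowers 422.0.)

71.0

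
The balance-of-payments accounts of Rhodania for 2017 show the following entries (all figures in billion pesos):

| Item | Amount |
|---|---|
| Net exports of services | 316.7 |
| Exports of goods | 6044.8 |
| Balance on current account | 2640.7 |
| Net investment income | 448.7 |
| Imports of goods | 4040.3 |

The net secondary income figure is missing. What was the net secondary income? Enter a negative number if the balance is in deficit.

Current account = goods balance + services balance + net primary income + net secondary income
Sum of the known components = 2769.9
Net secondary income = CA - (known components) = 2640.7 - 2769.9 = -129.2

-129.2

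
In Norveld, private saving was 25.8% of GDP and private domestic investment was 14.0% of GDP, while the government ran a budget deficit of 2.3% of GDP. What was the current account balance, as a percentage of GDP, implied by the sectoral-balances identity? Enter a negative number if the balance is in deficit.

By the sectoral-balances identity, CA = (S_private - I) + (T - G).
Private balance = 25.8 - 14.0 = 11.8
Government balance (T - G) = -2.3
CA = 11.8 + (-2.3) = 9.5

9.5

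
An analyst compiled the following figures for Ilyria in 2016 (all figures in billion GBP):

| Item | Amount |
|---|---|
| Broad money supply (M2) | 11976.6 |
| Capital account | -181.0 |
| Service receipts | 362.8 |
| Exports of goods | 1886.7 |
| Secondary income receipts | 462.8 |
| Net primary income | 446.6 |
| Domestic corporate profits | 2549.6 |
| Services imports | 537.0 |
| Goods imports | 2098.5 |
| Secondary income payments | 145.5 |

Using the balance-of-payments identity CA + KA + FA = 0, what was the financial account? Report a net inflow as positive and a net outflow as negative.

Goods balance = 1886.7 - 2098.5 = -211.8
Services balance = 362.8 - 537.0 = -174.2
Trade balance (goods + services) = -211.8 + (-174.2) = -386.0
Net primary income = 446.6
Net secondary income = 462.8 - 145.5 = 317.3
Current account = -386.0 + 446.6 + 317.3 = 377.9
Financial account = -(377.9 + (-181.0)) = -196.9

-196.9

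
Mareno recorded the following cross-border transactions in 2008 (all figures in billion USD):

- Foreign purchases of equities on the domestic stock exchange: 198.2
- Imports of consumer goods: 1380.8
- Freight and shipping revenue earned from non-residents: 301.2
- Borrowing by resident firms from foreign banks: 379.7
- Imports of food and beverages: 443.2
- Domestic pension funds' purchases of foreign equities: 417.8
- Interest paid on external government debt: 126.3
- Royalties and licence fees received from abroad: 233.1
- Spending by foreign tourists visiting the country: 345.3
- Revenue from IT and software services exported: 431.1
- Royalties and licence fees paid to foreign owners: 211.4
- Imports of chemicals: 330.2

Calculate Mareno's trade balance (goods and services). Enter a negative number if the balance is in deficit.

Goods: -1380.8 - 330.2 - 443.2 = -2154.2
Services: 345.3 + 301.2 + 233.1 + 431.1 - 211.4 = 1099.3
Trade balance = -2154.2 + 1099.3 = -1054.9
(Excluded from the trade balance — financial account: foreign purchases of equities on the domestic stock exchange 198.2, borrowing by resident firms from foreign banks 379.7, domestic pension funds' purchases of foreign equities 417.8; primary income: interest paid on external government debt 126.3.)

-1054.9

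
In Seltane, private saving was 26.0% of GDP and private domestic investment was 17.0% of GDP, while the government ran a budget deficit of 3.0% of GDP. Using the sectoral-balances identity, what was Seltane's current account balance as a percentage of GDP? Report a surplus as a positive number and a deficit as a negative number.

By the sectoral-balances identity, CA = (S_private - I) + (T - G).
Private balance = 26.0 - 17.0 = 9.0
Government balance (T - G) = -3.0
CA = 9.0 + (-3.0) = 6.0

6.0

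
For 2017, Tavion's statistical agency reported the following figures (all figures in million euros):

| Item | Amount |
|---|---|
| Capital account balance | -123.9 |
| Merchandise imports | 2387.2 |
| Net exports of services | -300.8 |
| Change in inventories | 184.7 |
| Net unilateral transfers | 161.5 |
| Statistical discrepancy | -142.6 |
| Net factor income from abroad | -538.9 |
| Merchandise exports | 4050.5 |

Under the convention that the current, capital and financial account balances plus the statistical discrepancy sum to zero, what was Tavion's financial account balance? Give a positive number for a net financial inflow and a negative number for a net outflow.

Goods balance = 4050.5 - 2387.2 = 1663.3
Services balance = -300.8
Trade balance (goods + services) = 1663.3 + (-300.8) = 1362.5
Net primary income = -538.9
Net secondary income = 161.5
Current account = 1362.5 + (-538.9) + 161.5 = 985.1
Financial account = -(985.1 + (-123.9) + (-142.6)) = -718.6

-718.6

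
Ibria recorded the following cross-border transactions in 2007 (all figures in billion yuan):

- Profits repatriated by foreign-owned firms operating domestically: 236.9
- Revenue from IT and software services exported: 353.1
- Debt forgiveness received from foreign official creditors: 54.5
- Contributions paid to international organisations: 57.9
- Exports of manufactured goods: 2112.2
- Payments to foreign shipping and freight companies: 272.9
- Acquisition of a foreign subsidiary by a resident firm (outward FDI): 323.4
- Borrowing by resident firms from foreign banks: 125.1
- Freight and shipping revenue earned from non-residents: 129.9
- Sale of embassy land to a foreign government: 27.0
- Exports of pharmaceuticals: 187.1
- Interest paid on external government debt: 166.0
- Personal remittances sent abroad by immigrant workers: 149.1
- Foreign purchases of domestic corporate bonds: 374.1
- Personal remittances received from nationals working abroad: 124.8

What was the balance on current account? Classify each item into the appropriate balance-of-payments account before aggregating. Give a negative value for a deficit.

2024.3

Goods: 187.1 + 2112.2 = 2299.3
Services: -272.9 + 129.9 + 353.1 = 210.1
Primary income: -236.9 - 166.0 = -402.9
Secondary income: 124.8 - 149.1 - 57.9 = -82.2
Current account = 2299.3 + 210.1 + (-402.9) + (-82.2) = 2024.3
(Excluded from the current account — capital account: debt forgiveness received from foreign official creditors 54.5, sale of embassy land to a foreign government 27.0; financial account: acquisition of a foreign subsidiary by a resident firm (outward FDI) 323.4, borrowing by resident firms from foreign banks 125.1, foreign purchases of domestic corporate bonds 374.1.)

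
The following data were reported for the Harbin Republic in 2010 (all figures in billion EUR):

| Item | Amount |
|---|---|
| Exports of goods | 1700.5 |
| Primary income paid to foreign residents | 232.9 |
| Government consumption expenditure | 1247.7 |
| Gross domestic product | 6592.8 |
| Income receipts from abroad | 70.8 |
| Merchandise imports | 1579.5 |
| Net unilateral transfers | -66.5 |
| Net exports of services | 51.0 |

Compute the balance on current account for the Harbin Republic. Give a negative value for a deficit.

Goods balance = 1700.5 - 1579.5 = 121.0
Services balance = 51.0
Trade balance (goods + services) = 121.0 + 51.0 = 172.0
Net primary income = 70.8 - 232.9 = -162.1
Net secondary income = -66.5
Current account = 172.0 + (-162.1) + (-66.5) = -56.6

-56.6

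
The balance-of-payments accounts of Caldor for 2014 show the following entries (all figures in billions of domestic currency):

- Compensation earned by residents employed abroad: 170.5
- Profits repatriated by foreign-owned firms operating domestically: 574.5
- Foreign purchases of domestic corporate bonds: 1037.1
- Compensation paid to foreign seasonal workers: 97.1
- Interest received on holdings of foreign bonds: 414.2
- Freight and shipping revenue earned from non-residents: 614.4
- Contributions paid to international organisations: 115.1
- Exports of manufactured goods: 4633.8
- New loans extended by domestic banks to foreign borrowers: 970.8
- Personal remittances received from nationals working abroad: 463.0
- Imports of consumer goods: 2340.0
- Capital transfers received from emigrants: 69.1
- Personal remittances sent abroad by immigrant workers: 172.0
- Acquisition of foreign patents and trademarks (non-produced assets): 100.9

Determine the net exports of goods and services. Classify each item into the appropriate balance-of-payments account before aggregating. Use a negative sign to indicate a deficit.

Goods: -2340.0 + 4633.8 = 2293.8
Services: 614.4
Trade balance = 2293.8 + 614.4 = 2908.2
(Excluded from the trade balance — primary income: compensation earned by residents employed abroad 170.5, profits repatriated by foreign-owned firms operating domestically 574.5, compensation paid to foreign seasonal workers 97.1, interest received on holdings of foreign bonds 414.2; financial account: foreign purchases of domestic corporate bonds 1037.1, new loans extended by domestic banks to foreign borrowers 970.8; secondary income: contributions paid to international organisations 115.1, personal remittances received from nationals working abroad 463.0, personal remittances sent abroad by immigrant workers 172.0; capital account: capital transfers received from emigrants 69.1, acquisition of foreign patents and trademarks (non-produced assets) 100.9.)

2908.2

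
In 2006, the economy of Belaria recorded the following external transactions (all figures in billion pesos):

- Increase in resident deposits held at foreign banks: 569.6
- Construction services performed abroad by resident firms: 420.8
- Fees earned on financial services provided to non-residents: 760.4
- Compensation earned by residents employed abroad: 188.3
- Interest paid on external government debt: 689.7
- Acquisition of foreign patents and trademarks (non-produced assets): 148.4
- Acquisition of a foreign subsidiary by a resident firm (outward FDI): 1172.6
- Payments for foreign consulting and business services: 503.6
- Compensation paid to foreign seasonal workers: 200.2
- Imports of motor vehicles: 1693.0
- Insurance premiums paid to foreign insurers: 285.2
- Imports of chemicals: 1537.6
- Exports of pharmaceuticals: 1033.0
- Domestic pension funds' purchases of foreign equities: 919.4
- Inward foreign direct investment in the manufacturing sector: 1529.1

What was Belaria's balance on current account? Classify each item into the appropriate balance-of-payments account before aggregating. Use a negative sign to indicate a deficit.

Goods: -1693.0 - 1537.6 + 1033.0 = -2197.6
Services: 760.4 + 420.8 - 285.2 - 503.6 = 392.4
Primary income: -689.7 + 188.3 - 200.2 = -701.6
Current account = (-2197.6) + 392.4 + (-701.6) = -2506.8
(Excluded from the current account — financial account: increase in resident deposits held at foreign banks 569.6, acquisition of a foreign subsidiary by a resident firm (outward FDI) 1172.6, domestic pension funds' purchases of foreign equities 919.4, inward foreign direct investment in the manufacturing sector 1529.1; capital account: acquisition of foreign patents and trademarks (non-produced assets) 148.4.)

-2506.8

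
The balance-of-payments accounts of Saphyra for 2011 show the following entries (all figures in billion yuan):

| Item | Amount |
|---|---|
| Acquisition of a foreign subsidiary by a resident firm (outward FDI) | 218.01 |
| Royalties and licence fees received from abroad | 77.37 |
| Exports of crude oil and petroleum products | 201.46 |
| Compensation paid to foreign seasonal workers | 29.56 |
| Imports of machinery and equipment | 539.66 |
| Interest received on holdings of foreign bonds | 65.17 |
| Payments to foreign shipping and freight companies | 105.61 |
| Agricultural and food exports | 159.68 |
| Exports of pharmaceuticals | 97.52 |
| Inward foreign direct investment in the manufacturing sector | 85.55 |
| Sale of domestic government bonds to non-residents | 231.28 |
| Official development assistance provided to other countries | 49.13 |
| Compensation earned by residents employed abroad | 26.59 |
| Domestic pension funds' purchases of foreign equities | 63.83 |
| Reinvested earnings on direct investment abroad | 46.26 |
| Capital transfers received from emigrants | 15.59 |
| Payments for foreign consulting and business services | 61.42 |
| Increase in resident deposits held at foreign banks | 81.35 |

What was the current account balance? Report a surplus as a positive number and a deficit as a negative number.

-111.33

Goods: 159.68 - 539.66 + 97.52 + 201.46 = -81.00
Services: 77.37 - 105.61 - 61.42 = -89.66
Primary income: -29.56 + 26.59 + 65.17 + 46.26 = 108.46
Secondary income: -49.13
Current account = (-81.00) + (-89.66) + 108.46 + (-49.13) = -111.33
(Excluded from the current account — financial account: acquisition of a foreign subsidiary by a resident firm (outward FDI) 218.01, inward foreign direct investment in the manufacturing sector 85.55, sale of domestic government bonds to non-residents 231.28, domestic pension funds' purchases of foreign equities 63.83, increase in resident deposits held at foreign banks 81.35; capital account: capital transfers received from emigrants 15.59.)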